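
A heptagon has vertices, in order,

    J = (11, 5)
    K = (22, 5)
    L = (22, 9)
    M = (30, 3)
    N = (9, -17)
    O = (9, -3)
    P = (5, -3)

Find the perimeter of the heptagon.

82

|JK| = √((11)² + (0)²) = √121 = 11
|KL| = √((0)² + (4)²) = √16 = 4
|LM| = √((8)² + (-6)²) = √100 = 10
|MN| = √((-21)² + (-20)²) = √841 = 29
|NO| = √((0)² + (14)²) = √196 = 14
|OP| = √((-4)² + (0)²) = √16 = 4
|PJ| = √((6)² + (8)²) = √100 = 10
Perimeter = 11 + 4 + 10 + 29 + 14 + 4 + 10 = 82.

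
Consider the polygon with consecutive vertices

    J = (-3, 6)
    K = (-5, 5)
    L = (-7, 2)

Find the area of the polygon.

Cross-terms: 15, 25, -36  ⇒  Σ = 4
Area = |Σ|/2 = 2.

2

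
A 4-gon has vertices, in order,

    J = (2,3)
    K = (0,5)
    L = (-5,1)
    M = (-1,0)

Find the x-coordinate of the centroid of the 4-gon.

-38/33

Apply the shoelace (surveyor's) formula. First the cross-terms c_i = x_i·y_{i+1} − x_{i+1}·y_i:
  10, 25, 1, -3  ⇒  2A = 33, A = 16.5.
Then Σ (x_i + x_{i+1})·c_i = -114, so x̄ = -114 / (6·16.5) = -38/33.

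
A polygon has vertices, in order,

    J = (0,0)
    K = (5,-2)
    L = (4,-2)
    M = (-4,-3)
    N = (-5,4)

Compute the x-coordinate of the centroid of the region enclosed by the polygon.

Apply the surveyor's formula. First the cross-terms c_i = x_i·y_{i+1} − x_{i+1}·y_i:
  0, -2, -20, -31, 0  ⇒  2A = -53, A = -26.5.
Then Σ (x_i + x_{i+1})·c_i = 261, so x̄ = 261 / (6·(-26.5)) = -87/53.

-87/53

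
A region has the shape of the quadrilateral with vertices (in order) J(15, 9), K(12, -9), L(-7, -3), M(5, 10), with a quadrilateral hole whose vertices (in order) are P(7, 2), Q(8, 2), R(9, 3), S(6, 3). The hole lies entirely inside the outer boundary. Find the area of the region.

Outer boundary:
Apply the shoelace formula: 2A = Σ (x_i·y_{i+1} − x_{i+1}·y_i), indices taken mod 4.
Σ = (-243) + (-99) + (-55) + (-105) = -502
Area = |Σ|/2 = 251.
Hole:
Cross-terms: -2, 6, 9, -9  ⇒  Σ = 4
Area = |Σ|/2 = 2.
Net area = 251 − 2 = 249.

249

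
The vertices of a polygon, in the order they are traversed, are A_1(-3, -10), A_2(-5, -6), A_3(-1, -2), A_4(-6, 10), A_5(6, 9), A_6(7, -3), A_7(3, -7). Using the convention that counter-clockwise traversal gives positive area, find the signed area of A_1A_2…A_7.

-168

A_1→A_2: (-3)(-6) − (-5)(-10) = -32
A_2→A_3: (-5)(-2) − (-1)(-6) = 4
A_3→A_4: (-1)(10) − (-6)(-2) = -22
A_4→A_5: (-6)(9) − (6)(10) = -114
A_5→A_6: (6)(-3) − (7)(9) = -81
A_6→A_7: (7)(-7) − (3)(-3) = -40
A_7→A_1: (3)(-10) − (-3)(-7) = -51
Σ = -336
Signed area = Σ/2 = -168 (negative ⇒ clockwise traversal).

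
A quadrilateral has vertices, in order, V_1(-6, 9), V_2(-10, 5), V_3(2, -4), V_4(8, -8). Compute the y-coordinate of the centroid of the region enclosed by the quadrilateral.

1.8

Apply the shoelace (surveyor's) formula. First the cross-terms c_i = x_i·y_{i+1} − x_{i+1}·y_i:
  60, 30, 16, 24  ⇒  2A = 130, A = 65.
Then Σ (y_i + y_{i+1})·c_i = 702, so ȳ = 702 / (6·65) = 1.8.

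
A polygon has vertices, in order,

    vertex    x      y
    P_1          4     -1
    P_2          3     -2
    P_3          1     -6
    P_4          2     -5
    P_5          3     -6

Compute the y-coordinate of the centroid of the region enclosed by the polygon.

-3.8

Apply Gauss's area formula. First the cross-terms c_i = x_i·y_{i+1} − x_{i+1}·y_i:
  -5, -16, 7, 3, 21  ⇒  2A = 10, A = 5.
Then Σ (y_i + y_{i+1})·c_i = -114, so ȳ = -114 / (6·5) = -3.8.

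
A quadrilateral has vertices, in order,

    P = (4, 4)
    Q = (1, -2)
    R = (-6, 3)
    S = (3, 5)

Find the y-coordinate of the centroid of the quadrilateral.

139/68

Apply Gauss's area formula. First the cross-terms c_i = x_i·y_{i+1} − x_{i+1}·y_i:
  -12, -9, -39, -8  ⇒  2A = -68, A = -34.
Then Σ (y_i + y_{i+1})·c_i = -417, so ȳ = -417 / (6·(-34)) = 139/68.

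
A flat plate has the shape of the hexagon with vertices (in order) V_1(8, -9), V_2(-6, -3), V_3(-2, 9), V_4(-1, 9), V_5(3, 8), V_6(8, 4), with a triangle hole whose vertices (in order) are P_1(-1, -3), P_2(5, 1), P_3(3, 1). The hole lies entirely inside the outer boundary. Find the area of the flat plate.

165

Outer boundary:
Apply Gauss's area formula: 2A = Σ (x_i·y_{i+1} − x_{i+1}·y_i), indices taken mod 6.
Σ = (-78) + (-60) + (-9) + (-35) + (-52) + (-104) = -338
Area = |Σ|/2 = 169.
Hole:
Apply Gauss's area formula: 2A = Σ (x_i·y_{i+1} − x_{i+1}·y_i), indices taken mod 3.
P_1→P_2: (-1)(1) − (5)(-3) = 14
P_2→P_3: (5)(1) − (3)(1) = 2
P_3→P_1: (3)(-3) − (-1)(1) = -8
Σ = 8
Area = |Σ|/2 = 4.
Net area = 169 − 4 = 165.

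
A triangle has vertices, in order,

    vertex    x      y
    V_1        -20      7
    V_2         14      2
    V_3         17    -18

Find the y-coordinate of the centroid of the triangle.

Apply the surveyor's formula. First the cross-terms c_i = x_i·y_{i+1} − x_{i+1}·y_i:
  -138, -286, -241  ⇒  2A = -665, A = -332.5.
Then Σ (y_i + y_{i+1})·c_i = 5985, so ȳ = 5985 / (6·(-332.5)) = -3.

-3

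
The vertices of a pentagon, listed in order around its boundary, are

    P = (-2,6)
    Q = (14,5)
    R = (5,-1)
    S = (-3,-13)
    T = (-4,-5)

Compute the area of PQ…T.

Apply the shoelace (surveyor's) formula: 2A = Σ (x_i·y_{i+1} − x_{i+1}·y_i), indices taken mod 5.
Σ = (-94) + (-39) + (-68) + (-37) + (-34) = -272
Area = |Σ|/2 = 136.

136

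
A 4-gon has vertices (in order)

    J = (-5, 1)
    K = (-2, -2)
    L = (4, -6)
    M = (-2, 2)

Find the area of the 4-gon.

Apply the surveyor's formula: 2A = Σ (x_i·y_{i+1} − x_{i+1}·y_i), indices taken mod 4.
J→K: (-5)(-2) − (-2)(1) = 12
K→L: (-2)(-6) − (4)(-2) = 20
L→M: (4)(2) − (-2)(-6) = -4
M→J: (-2)(1) − (-5)(2) = 8
Σ = 36
Area = |Σ|/2 = 18.

18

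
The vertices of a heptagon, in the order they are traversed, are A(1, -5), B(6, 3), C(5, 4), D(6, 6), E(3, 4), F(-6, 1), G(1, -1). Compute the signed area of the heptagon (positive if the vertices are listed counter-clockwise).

Apply the shoelace (surveyor's) formula: 2A = Σ (x_i·y_{i+1} − x_{i+1}·y_i), indices taken mod 7.
Σ = (33) + (9) + (6) + (6) + (27) + (5) + (-4) = 82
Signed area = Σ/2 = 41 (positive ⇒ counter-clockwise traversal).

41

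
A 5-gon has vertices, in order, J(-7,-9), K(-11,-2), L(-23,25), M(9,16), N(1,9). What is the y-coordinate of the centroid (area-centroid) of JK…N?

607/55

Apply the shoelace formula. First the cross-terms c_i = x_i·y_{i+1} − x_{i+1}·y_i:
  -85, -321, -593, 65, 54  ⇒  2A = -880, A = -440.
Then Σ (y_i + y_{i+1})·c_i = -29136, so ȳ = -29136 / (6·(-440)) = 607/55.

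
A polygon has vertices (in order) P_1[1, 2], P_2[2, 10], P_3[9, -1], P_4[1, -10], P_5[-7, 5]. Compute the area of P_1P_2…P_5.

Σ = (6) + (-92) + (-89) + (-65) + (-19) = -259
Area = |Σ|/2 = 129.5.

129.5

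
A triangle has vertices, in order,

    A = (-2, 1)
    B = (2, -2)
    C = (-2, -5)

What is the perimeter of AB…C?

|AB| = √((4)² + (-3)²) = √25 = 5
|BC| = √((-4)² + (-3)²) = √25 = 5
|CA| = √((0)² + (6)²) = √36 = 6
Perimeter = 5 + 5 + 6 = 16.

16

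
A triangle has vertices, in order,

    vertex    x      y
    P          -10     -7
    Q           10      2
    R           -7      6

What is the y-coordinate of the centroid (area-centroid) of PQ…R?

Apply the shoelace (surveyor's) formula. First the cross-terms c_i = x_i·y_{i+1} − x_{i+1}·y_i:
  50, 74, 109  ⇒  2A = 233, A = 116.5.
Then Σ (y_i + y_{i+1})·c_i = 233, so ȳ = 233 / (6·116.5) = 1/3.

1/3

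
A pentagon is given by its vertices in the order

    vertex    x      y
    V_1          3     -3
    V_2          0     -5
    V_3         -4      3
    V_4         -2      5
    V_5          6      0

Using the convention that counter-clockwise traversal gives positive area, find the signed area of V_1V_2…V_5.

Apply the surveyor's formula: 2A = Σ (x_i·y_{i+1} − x_{i+1}·y_i), indices taken mod 5.
Cross-terms: -15, -20, -14, -30, -18  ⇒  Σ = -97
Signed area = Σ/2 = -48.5 (negative ⇒ clockwise traversal).

-48.5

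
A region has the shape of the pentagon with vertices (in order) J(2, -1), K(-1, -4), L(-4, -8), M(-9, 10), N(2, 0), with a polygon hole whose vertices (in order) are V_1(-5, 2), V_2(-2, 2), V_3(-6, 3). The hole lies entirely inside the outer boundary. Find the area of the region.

Outer boundary:
Σ = (-9) + (-8) + (-112) + (-20) + (-2) = -151
Area = |Σ|/2 = 75.5.
Hole:
Apply Gauss's area formula: 2A = Σ (x_i·y_{i+1} − x_{i+1}·y_i), indices taken mod 3.
Σ = (-6) + (6) + (3) = 3
Area = |Σ|/2 = 1.5.
Net area = 75.5 − 1.5 = 74.

74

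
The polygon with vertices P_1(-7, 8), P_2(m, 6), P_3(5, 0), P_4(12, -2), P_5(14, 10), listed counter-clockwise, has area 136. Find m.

-3

The doubled signed area Σ (x_i y_{i+1} − x_{i+1} y_i) is linear in m.
With m=0 it equals 248; the coefficient of m is -8 (from the two edges through P_2).
So -8·m + 248 = 2·136 = 272 ⇒ m = -3.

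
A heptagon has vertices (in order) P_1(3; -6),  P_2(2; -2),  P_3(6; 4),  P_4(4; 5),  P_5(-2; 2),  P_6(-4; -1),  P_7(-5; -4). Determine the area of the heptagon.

60.5

Cross-terms: 6, 20, 14, 18, 10, 11, 42  ⇒  Σ = 121
Area = |Σ|/2 = 60.5.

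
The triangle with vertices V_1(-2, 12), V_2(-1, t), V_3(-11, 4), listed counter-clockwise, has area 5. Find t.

14

Write out the shoelace sum; only the two edges meeting at V_2 involve t:
2·Area = [((-2)·t − (-1)·12) + ((-1)·4 − (-11)·t)] + -124
       = 9·t + -116 = 10
⇒ t = 14.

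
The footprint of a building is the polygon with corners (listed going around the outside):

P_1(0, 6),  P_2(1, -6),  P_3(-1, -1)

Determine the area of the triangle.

Apply the surveyor's formula: 2A = Σ (x_i·y_{i+1} − x_{i+1}·y_i), indices taken mod 3.
Cross-terms: -6, -7, -6  ⇒  Σ = -19
Area = |Σ|/2 = 9.5.

9.5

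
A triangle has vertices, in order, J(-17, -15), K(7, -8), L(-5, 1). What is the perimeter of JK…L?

60

|JK| = √((24)² + (7)²) = √625 = 25
|KL| = √((-12)² + (9)²) = √225 = 15
|LJ| = √((-12)² + (-16)²) = √400 = 20
Perimeter = 25 + 15 + 20 = 60.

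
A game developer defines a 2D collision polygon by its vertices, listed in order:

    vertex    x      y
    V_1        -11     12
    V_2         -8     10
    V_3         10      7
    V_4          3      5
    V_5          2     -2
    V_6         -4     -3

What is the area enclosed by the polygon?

Apply the shoelace (surveyor's) formula: 2A = Σ (x_i·y_{i+1} − x_{i+1}·y_i), indices taken mod 6.
Σ = (-14) + (-156) + (29) + (-16) + (-14) + (-81) = -252
Area = |Σ|/2 = 126.

126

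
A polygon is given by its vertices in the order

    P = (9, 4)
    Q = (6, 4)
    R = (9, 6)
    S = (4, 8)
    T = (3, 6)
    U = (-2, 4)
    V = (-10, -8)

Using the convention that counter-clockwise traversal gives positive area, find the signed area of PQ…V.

Σ = (12) + (0) + (48) + (0) + (24) + (56) + (32) = 172
Signed area = Σ/2 = 86 (positive ⇒ counter-clockwise traversal).

86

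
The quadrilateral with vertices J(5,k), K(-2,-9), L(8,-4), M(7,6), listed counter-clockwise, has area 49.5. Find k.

2

The doubled signed area Σ (x_i y_{i+1} − x_{i+1} y_i) is linear in k.
With k=0 it equals 81; the coefficient of k is 9 (from the two edges through J).
So 9·k + 81 = 2·49.5 = 99 ⇒ k = 2.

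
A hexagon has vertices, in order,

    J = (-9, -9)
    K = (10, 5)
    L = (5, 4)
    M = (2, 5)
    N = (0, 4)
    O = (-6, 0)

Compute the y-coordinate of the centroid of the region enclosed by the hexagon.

Apply the surveyor's formula. First the cross-terms c_i = x_i·y_{i+1} − x_{i+1}·y_i:
  45, 15, 17, 8, 24, 54  ⇒  2A = 163, A = 81.5.
Then Σ (y_i + y_{i+1})·c_i = -210, so ȳ = -210 / (6·81.5) = -70/163.

-70/163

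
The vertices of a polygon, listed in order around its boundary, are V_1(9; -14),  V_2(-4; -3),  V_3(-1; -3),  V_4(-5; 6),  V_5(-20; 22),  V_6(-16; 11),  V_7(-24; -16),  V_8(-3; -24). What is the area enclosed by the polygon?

676.5

Σ = (-83) + (9) + (-21) + (10) + (132) + (520) + (528) + (258) = 1353
Area = |Σ|/2 = 676.5.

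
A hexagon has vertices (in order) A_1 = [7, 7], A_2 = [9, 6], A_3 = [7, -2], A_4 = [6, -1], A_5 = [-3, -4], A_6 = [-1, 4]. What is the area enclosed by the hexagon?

Σ = (-21) + (-60) + (5) + (-27) + (-16) + (-35) = -154
Area = |Σ|/2 = 77.

77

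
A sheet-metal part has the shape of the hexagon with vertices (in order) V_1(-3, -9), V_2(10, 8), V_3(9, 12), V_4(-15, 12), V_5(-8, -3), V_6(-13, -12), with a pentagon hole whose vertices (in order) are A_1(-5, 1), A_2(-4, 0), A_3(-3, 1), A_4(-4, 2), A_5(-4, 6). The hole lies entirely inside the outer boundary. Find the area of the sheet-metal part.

336.5

Outer boundary:
Σ = (66) + (48) + (288) + (141) + (57) + (81) = 681
Area = |Σ|/2 = 340.5.
Hole:
Cross-terms: 4, -4, -2, -16, 26  ⇒  Σ = 8
Area = |Σ|/2 = 4.
Net area = 340.5 − 4 = 336.5.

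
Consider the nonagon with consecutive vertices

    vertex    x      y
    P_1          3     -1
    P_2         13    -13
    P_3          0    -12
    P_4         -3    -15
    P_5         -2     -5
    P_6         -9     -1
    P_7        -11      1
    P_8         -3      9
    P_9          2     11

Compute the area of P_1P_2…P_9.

239

Apply the shoelace (surveyor's) formula: 2A = Σ (x_i·y_{i+1} − x_{i+1}·y_i), indices taken mod 9.
Σ = (-26) + (-156) + (-36) + (-15) + (-43) + (-20) + (-96) + (-51) + (-35) = -478
Area = |Σ|/2 = 239.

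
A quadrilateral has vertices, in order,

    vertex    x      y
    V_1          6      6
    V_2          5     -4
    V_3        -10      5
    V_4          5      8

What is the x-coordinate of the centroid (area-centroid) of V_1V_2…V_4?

Apply Gauss's area formula. First the cross-terms c_i = x_i·y_{i+1} − x_{i+1}·y_i:
  -54, -15, -105, -18  ⇒  2A = -192, A = -96.
Then Σ (x_i + x_{i+1})·c_i = -192, so x̄ = -192 / (6·(-96)) = 1/3.

1/3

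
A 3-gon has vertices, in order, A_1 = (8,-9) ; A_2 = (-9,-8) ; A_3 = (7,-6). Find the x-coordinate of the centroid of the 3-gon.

2

Apply the surveyor's formula. First the cross-terms c_i = x_i·y_{i+1} − x_{i+1}·y_i:
  -145, 110, -15  ⇒  2A = -50, A = -25.
Then Σ (x_i + x_{i+1})·c_i = -300, so x̄ = -300 / (6·(-25)) = 2.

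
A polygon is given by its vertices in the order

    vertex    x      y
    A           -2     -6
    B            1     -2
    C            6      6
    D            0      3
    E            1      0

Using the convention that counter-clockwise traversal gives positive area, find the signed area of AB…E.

A→B: (-2)(-2) − (1)(-6) = 10
B→C: (1)(6) − (6)(-2) = 18
C→D: (6)(3) − (0)(6) = 18
D→E: (0)(0) − (1)(3) = -3
E→A: (1)(-6) − (-2)(0) = -6
Σ = 37
Signed area = Σ/2 = 18.5 (positive ⇒ counter-clockwise traversal).

18.5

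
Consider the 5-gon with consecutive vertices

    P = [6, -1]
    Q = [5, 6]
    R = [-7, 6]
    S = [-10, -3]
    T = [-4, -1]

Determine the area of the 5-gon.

Apply the surveyor's formula: 2A = Σ (x_i·y_{i+1} − x_{i+1}·y_i), indices taken mod 5.
P→Q: (6)(6) − (5)(-1) = 41
Q→R: (5)(6) − (-7)(6) = 72
R→S: (-7)(-3) − (-10)(6) = 81
S→T: (-10)(-1) − (-4)(-3) = -2
T→P: (-4)(-1) − (6)(-1) = 10
Σ = 202
Area = |Σ|/2 = 101.

101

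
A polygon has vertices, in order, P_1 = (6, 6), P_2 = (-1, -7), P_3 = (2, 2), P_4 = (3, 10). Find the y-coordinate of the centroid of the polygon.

44/13

Apply the shoelace formula. First the cross-terms c_i = x_i·y_{i+1} − x_{i+1}·y_i:
  -36, 12, 14, -42  ⇒  2A = -52, A = -26.
Then Σ (y_i + y_{i+1})·c_i = -528, so ȳ = -528 / (6·(-26)) = 44/13.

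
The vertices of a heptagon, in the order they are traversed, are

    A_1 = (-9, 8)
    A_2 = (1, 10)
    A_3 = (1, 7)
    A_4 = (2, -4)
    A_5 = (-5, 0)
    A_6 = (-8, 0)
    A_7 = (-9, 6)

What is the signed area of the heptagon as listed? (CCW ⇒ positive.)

-102.5

Σ = (-98) + (-3) + (-18) + (-20) + (0) + (-48) + (-18) = -205
Signed area = Σ/2 = -102.5 (negative ⇒ clockwise traversal).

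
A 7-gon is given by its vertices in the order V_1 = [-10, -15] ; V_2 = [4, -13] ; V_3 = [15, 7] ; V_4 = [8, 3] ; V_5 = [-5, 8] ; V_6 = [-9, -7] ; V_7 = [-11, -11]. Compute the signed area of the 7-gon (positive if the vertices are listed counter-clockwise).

332.5

Σ = (190) + (223) + (-11) + (79) + (107) + (22) + (55) = 665
Signed area = Σ/2 = 332.5 (positive ⇒ counter-clockwise traversal).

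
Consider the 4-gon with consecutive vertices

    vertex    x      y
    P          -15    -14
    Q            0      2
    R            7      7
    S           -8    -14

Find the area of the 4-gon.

92

Apply Gauss's area formula: 2A = Σ (x_i·y_{i+1} − x_{i+1}·y_i), indices taken mod 4.
P→Q: (-15)(2) − (0)(-14) = -30
Q→R: (0)(7) − (7)(2) = -14
R→S: (7)(-14) − (-8)(7) = -42
S→P: (-8)(-14) − (-15)(-14) = -98
Σ = -184
Area = |Σ|/2 = 92.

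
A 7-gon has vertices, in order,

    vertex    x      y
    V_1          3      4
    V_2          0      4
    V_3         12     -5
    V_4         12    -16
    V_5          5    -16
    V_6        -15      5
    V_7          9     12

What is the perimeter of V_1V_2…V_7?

|V_1V_2| = √((-3)² + (0)²) = √9 = 3
|V_2V_3| = √((12)² + (-9)²) = √225 = 15
|V_3V_4| = √((0)² + (-11)²) = √121 = 11
|V_4V_5| = √((-7)² + (0)²) = √49 = 7
|V_5V_6| = √((-20)² + (21)²) = √841 = 29
|V_6V_7| = √((24)² + (7)²) = √625 = 25
|V_7V_1| = √((-6)² + (-8)²) = √100 = 10
Perimeter = 3 + 15 + 11 + 7 + 29 + 25 + 10 = 100.

100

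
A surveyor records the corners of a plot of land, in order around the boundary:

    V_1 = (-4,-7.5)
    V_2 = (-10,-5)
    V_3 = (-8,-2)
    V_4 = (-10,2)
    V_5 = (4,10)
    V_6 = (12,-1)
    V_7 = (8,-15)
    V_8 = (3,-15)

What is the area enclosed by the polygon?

Apply the shoelace formula: 2A = Σ (x_i·y_{i+1} − x_{i+1}·y_i), indices taken mod 8.
Σ = (-55) + (-20) + (-36) + (-108) + (-124) + (-172) + (-75) + (-82.5) = -672.5
Area = |Σ|/2 = 336.25.

336.25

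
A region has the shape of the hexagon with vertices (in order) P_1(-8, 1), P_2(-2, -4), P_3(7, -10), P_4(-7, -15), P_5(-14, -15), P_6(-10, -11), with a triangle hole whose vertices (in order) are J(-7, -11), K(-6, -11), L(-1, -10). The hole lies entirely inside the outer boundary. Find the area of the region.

145.5

Outer boundary:
Σ = (34) + (48) + (-175) + (-105) + (4) + (-98) = -292
Area = |Σ|/2 = 146.
Hole:
Apply the shoelace formula: 2A = Σ (x_i·y_{i+1} − x_{i+1}·y_i), indices taken mod 3.
Σ = (11) + (49) + (-59) = 1
Area = |Σ|/2 = 0.5.
Net area = 146 − 0.5 = 145.5.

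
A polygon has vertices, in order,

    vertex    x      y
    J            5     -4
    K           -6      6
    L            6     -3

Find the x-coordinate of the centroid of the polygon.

5/3

Apply the shoelace (surveyor's) formula. First the cross-terms c_i = x_i·y_{i+1} − x_{i+1}·y_i:
  6, -18, -9  ⇒  2A = -21, A = -10.5.
Then Σ (x_i + x_{i+1})·c_i = -105, so x̄ = -105 / (6·(-10.5)) = 5/3.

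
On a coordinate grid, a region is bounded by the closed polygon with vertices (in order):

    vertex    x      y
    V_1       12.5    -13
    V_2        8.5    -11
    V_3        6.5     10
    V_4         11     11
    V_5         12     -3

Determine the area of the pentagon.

Σ = (-27) + (156.5) + (-38.5) + (-165) + (-118.5) = -192.5
Area = |Σ|/2 = 96.25.

96.25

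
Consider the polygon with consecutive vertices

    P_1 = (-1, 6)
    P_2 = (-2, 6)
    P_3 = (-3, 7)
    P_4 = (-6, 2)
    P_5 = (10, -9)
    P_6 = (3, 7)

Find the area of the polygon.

101

Apply the shoelace (surveyor's) formula: 2A = Σ (x_i·y_{i+1} − x_{i+1}·y_i), indices taken mod 6.
P_1→P_2: (-1)(6) − (-2)(6) = 6
P_2→P_3: (-2)(7) − (-3)(6) = 4
P_3→P_4: (-3)(2) − (-6)(7) = 36
P_4→P_5: (-6)(-9) − (10)(2) = 34
P_5→P_6: (10)(7) − (3)(-9) = 97
P_6→P_1: (3)(6) − (-1)(7) = 25
Σ = 202
Area = |Σ|/2 = 101.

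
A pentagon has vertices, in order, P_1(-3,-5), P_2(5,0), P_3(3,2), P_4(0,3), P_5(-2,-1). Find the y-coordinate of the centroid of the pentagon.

-10/19

Apply the shoelace (surveyor's) formula. First the cross-terms c_i = x_i·y_{i+1} − x_{i+1}·y_i:
  25, 10, 9, 6, 7  ⇒  2A = 57, A = 28.5.
Then Σ (y_i + y_{i+1})·c_i = -90, so ȳ = -90 / (6·28.5) = -10/19.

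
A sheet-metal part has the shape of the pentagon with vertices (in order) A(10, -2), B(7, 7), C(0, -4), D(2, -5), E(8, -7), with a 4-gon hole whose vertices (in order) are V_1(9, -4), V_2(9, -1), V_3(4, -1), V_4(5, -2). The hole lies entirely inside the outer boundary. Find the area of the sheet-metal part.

Outer boundary:
Σ = (84) + (-28) + (8) + (26) + (54) = 144
Area = |Σ|/2 = 72.
Hole:
Apply Gauss's area formula: 2A = Σ (x_i·y_{i+1} − x_{i+1}·y_i), indices taken mod 4.
Σ = (27) + (-5) + (-3) + (-2) = 17
Area = |Σ|/2 = 8.5.
Net area = 72 − 8.5 = 63.5.

63.5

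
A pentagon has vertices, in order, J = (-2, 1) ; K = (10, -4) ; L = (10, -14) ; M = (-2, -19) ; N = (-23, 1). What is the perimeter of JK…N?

|JK| = √((12)² + (-5)²) = √169 = 13
|KL| = √((0)² + (-10)²) = √100 = 10
|LM| = √((-12)² + (-5)²) = √169 = 13
|MN| = √((-21)² + (20)²) = √841 = 29
|NJ| = √((21)² + (0)²) = √441 = 21
Perimeter = 13 + 10 + 13 + 29 + 21 = 86.

86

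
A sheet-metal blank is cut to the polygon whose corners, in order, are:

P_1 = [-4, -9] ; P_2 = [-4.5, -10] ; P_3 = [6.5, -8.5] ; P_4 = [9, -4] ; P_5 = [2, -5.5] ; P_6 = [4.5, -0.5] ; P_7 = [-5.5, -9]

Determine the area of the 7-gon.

52.875

P_1→P_2: (-4)(-10) − (-4.5)(-9) = -0.5
P_2→P_3: (-4.5)(-8.5) − (6.5)(-10) = 103.25
P_3→P_4: (6.5)(-4) − (9)(-8.5) = 50.5
P_4→P_5: (9)(-5.5) − (2)(-4) = -41.5
P_5→P_6: (2)(-0.5) − (4.5)(-5.5) = 23.75
P_6→P_7: (4.5)(-9) − (-5.5)(-0.5) = -43.25
P_7→P_1: (-5.5)(-9) − (-4)(-9) = 13.5
Σ = 105.75
Area = |Σ|/2 = 52.875.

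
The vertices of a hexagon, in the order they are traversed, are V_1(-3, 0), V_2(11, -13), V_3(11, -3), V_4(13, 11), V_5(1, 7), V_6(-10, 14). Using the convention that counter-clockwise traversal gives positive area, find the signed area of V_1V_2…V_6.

V_1→V_2: (-3)(-13) − (11)(0) = 39
V_2→V_3: (11)(-3) − (11)(-13) = 110
V_3→V_4: (11)(11) − (13)(-3) = 160
V_4→V_5: (13)(7) − (1)(11) = 80
V_5→V_6: (1)(14) − (-10)(7) = 84
V_6→V_1: (-10)(0) − (-3)(14) = 42
Σ = 515
Signed area = Σ/2 = 257.5 (positive ⇒ counter-clockwise traversal).

257.5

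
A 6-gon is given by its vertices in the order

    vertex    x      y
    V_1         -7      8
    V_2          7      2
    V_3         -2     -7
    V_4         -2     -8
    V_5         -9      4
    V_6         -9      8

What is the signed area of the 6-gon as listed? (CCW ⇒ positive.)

-122.5

Apply the shoelace (surveyor's) formula: 2A = Σ (x_i·y_{i+1} − x_{i+1}·y_i), indices taken mod 6.
Cross-terms: -70, -45, 2, -80, -36, -16  ⇒  Σ = -245
Signed area = Σ/2 = -122.5 (negative ⇒ clockwise traversal).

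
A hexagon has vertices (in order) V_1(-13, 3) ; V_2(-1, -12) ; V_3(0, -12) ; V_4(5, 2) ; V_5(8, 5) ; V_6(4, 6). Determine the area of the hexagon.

Apply the shoelace (surveyor's) formula: 2A = Σ (x_i·y_{i+1} − x_{i+1}·y_i), indices taken mod 6.
Σ = (159) + (12) + (60) + (9) + (28) + (90) = 358
Area = |Σ|/2 = 179.

179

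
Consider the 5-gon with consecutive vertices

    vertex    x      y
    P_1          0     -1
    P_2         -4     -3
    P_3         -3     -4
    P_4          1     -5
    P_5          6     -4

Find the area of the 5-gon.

Σ = (-4) + (7) + (19) + (26) + (-6) = 42
Area = |Σ|/2 = 21.

21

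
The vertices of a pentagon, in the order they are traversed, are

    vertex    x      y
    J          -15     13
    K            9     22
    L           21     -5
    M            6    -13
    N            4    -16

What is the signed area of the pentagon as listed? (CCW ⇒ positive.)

Apply Gauss's area formula: 2A = Σ (x_i·y_{i+1} − x_{i+1}·y_i), indices taken mod 5.
Σ = (-447) + (-507) + (-243) + (-44) + (-188) = -1429
Signed area = Σ/2 = -714.5 (negative ⇒ clockwise traversal).

-714.5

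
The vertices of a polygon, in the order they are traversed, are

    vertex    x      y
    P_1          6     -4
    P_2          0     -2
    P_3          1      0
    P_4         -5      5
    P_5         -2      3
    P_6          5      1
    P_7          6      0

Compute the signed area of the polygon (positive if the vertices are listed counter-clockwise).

-28.5

Cross-terms: -12, 2, 5, -5, -17, -6, -24  ⇒  Σ = -57
Signed area = Σ/2 = -28.5 (negative ⇒ clockwise traversal).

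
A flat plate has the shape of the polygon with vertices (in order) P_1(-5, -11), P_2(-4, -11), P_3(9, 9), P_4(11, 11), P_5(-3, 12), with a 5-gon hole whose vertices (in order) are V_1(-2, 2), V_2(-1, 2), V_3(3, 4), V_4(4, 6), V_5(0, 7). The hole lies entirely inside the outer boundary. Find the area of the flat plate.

150

Outer boundary:
Apply the shoelace (surveyor's) formula: 2A = Σ (x_i·y_{i+1} − x_{i+1}·y_i), indices taken mod 5.
P_1→P_2: (-5)(-11) − (-4)(-11) = 11
P_2→P_3: (-4)(9) − (9)(-11) = 63
P_3→P_4: (9)(11) − (11)(9) = 0
P_4→P_5: (11)(12) − (-3)(11) = 165
P_5→P_1: (-3)(-11) − (-5)(12) = 93
Σ = 332
Area = |Σ|/2 = 166.
Hole:
Σ = (-2) + (-10) + (2) + (28) + (14) = 32
Area = |Σ|/2 = 16.
Net area = 166 − 16 = 150.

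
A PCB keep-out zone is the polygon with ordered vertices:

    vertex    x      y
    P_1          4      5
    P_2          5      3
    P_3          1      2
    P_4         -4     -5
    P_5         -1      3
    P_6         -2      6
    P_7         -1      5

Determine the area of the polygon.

24.5

Apply the shoelace (surveyor's) formula: 2A = Σ (x_i·y_{i+1} − x_{i+1}·y_i), indices taken mod 7.
Σ = (-13) + (7) + (3) + (-17) + (0) + (-4) + (-25) = -49
Area = |Σ|/2 = 24.5.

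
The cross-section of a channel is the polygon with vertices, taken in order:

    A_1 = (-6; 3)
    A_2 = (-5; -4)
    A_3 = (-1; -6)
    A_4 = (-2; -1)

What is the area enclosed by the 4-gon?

21

Apply the shoelace (surveyor's) formula: 2A = Σ (x_i·y_{i+1} − x_{i+1}·y_i), indices taken mod 4.
Σ = (39) + (26) + (-11) + (-12) = 42
Area = |Σ|/2 = 21.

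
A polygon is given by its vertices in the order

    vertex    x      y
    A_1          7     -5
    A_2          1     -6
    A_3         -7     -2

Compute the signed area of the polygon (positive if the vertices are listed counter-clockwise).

-16

Apply the surveyor's formula: 2A = Σ (x_i·y_{i+1} − x_{i+1}·y_i), indices taken mod 3.
Σ = (-37) + (-44) + (49) = -32
Signed area = Σ/2 = -16 (negative ⇒ clockwise traversal).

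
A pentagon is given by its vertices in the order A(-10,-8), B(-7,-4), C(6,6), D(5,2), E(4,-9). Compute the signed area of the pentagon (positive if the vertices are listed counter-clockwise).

-113.5

Σ = (-16) + (-18) + (-18) + (-53) + (-122) = -227
Signed area = Σ/2 = -113.5 (negative ⇒ clockwise traversal).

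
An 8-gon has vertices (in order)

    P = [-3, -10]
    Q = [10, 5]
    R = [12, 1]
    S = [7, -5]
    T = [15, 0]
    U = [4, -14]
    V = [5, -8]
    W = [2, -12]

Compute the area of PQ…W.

P→Q: (-3)(5) − (10)(-10) = 85
Q→R: (10)(1) − (12)(5) = -50
R→S: (12)(-5) − (7)(1) = -67
S→T: (7)(0) − (15)(-5) = 75
T→U: (15)(-14) − (4)(0) = -210
U→V: (4)(-8) − (5)(-14) = 38
V→W: (5)(-12) − (2)(-8) = -44
W→P: (2)(-10) − (-3)(-12) = -56
Σ = -229
Area = |Σ|/2 = 114.5.

114.5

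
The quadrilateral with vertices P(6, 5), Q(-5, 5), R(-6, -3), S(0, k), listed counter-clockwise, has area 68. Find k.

The doubled signed area Σ (x_i y_{i+1} − x_{i+1} y_i) is linear in k.
With k=0 it equals 100; the coefficient of k is -12 (from the two edges through S).
So -12·k + 100 = 2·68 = 136 ⇒ k = -3.

-3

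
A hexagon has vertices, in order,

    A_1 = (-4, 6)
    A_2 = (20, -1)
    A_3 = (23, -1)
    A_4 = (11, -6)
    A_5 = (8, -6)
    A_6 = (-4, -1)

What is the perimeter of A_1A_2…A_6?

|A_1A_2| = √((24)² + (-7)²) = √625 = 25
|A_2A_3| = √((3)² + (0)²) = √9 = 3
|A_3A_4| = √((-12)² + (-5)²) = √169 = 13
|A_4A_5| = √((-3)² + (0)²) = √9 = 3
|A_5A_6| = √((-12)² + (5)²) = √169 = 13
|A_6A_1| = √((0)² + (7)²) = √49 = 7
Perimeter = 25 + 3 + 13 + 3 + 13 + 7 = 64.

64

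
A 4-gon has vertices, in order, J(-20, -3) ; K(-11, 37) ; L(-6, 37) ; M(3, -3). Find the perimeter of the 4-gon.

|JK| = √((9)² + (40)²) = √1681 = 41
|KL| = √((5)² + (0)²) = √25 = 5
|LM| = √((9)² + (-40)²) = √1681 = 41
|MJ| = √((-23)² + (0)²) = √529 = 23
Perimeter = 41 + 5 + 41 + 23 = 110.

110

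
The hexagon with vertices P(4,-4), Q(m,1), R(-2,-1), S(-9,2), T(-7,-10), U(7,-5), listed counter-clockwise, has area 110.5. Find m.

9

The doubled signed area Σ (x_i y_{i+1} − x_{i+1} y_i) is linear in m.
With m=0 it equals 194; the coefficient of m is 3 (from the two edges through Q).
So 3·m + 194 = 2·110.5 = 221 ⇒ m = 9.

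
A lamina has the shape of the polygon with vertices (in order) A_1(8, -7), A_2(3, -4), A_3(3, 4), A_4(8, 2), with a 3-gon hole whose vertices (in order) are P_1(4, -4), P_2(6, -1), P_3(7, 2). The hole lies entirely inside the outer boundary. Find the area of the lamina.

Outer boundary:
Apply the shoelace formula: 2A = Σ (x_i·y_{i+1} − x_{i+1}·y_i), indices taken mod 4.
A_1→A_2: (8)(-4) − (3)(-7) = -11
A_2→A_3: (3)(4) − (3)(-4) = 24
A_3→A_4: (3)(2) − (8)(4) = -26
A_4→A_1: (8)(-7) − (8)(2) = -72
Σ = -85
Area = |Σ|/2 = 42.5.
Hole:
Apply the shoelace formula: 2A = Σ (x_i·y_{i+1} − x_{i+1}·y_i), indices taken mod 3.
Σ = (20) + (19) + (-36) = 3
Area = |Σ|/2 = 1.5.
Net area = 42.5 − 1.5 = 41.

41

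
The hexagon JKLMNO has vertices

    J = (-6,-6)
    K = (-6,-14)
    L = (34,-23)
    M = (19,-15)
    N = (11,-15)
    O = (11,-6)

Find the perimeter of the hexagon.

|JK| = √((0)² + (-8)²) = √64 = 8
|KL| = √((40)² + (-9)²) = √1681 = 41
|LM| = √((-15)² + (8)²) = √289 = 17
|MN| = √((-8)² + (0)²) = √64 = 8
|NO| = √((0)² + (9)²) = √81 = 9
|OJ| = √((-17)² + (0)²) = √289 = 17
Perimeter = 8 + 41 + 17 + 8 + 9 + 17 = 100.

100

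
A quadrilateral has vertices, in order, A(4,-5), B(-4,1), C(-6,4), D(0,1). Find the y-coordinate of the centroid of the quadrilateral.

0

Apply the shoelace formula. First the cross-terms c_i = x_i·y_{i+1} − x_{i+1}·y_i:
  -16, -10, -6, -4  ⇒  2A = -36, A = -18.
Then Σ (y_i + y_{i+1})·c_i = 0, so ȳ = 0 / (6·(-18)) = 0.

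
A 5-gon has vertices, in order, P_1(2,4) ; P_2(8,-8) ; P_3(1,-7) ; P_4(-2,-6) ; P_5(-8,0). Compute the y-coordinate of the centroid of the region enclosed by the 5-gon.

-111/49

Apply the surveyor's formula. First the cross-terms c_i = x_i·y_{i+1} − x_{i+1}·y_i:
  -48, -48, -20, -48, -32  ⇒  2A = -196, A = -98.
Then Σ (y_i + y_{i+1})·c_i = 1332, so ȳ = 1332 / (6·(-98)) = -111/49.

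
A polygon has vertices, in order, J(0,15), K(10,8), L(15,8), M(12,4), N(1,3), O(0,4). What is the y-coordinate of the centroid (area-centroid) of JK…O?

427/57

Apply the surveyor's formula. First the cross-terms c_i = x_i·y_{i+1} − x_{i+1}·y_i:
  -150, -40, -36, 32, 4, 0  ⇒  2A = -190, A = -95.
Then Σ (y_i + y_{i+1})·c_i = -4270, so ȳ = -4270 / (6·(-95)) = 427/57.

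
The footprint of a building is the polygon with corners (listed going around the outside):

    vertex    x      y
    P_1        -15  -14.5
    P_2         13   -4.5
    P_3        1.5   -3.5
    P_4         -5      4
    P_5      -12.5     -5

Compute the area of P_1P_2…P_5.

193.5

Cross-terms: 256, -38.75, -11.5, 75, 106.25  ⇒  Σ = 387
Area = |Σ|/2 = 193.5.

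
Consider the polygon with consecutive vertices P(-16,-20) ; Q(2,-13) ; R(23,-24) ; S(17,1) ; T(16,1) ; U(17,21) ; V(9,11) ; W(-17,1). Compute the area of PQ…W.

Apply the shoelace formula: 2A = Σ (x_i·y_{i+1} − x_{i+1}·y_i), indices taken mod 8.
Σ = (248) + (251) + (431) + (1) + (319) + (-2) + (196) + (356) = 1800
Area = |Σ|/2 = 900.

900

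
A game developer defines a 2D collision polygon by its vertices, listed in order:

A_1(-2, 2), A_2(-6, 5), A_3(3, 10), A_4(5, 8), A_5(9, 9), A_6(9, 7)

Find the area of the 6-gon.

Apply Gauss's area formula: 2A = Σ (x_i·y_{i+1} − x_{i+1}·y_i), indices taken mod 6.
Σ = (2) + (-75) + (-26) + (-27) + (-18) + (32) = -112
Area = |Σ|/2 = 56.

56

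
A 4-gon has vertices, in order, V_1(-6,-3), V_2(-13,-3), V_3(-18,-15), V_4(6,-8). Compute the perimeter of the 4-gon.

58

|V_1V_2| = √((-7)² + (0)²) = √49 = 7
|V_2V_3| = √((-5)² + (-12)²) = √169 = 13
|V_3V_4| = √((24)² + (7)²) = √625 = 25
|V_4V_1| = √((-12)² + (5)²) = √169 = 13
Perimeter = 7 + 13 + 25 + 13 = 58.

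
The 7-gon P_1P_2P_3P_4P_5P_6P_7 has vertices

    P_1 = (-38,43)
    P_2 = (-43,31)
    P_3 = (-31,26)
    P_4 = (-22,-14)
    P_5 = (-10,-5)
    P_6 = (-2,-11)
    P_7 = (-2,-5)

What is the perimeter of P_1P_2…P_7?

|P_1P_2| = √((-5)² + (-12)²) = √169 = 13
|P_2P_3| = √((12)² + (-5)²) = √169 = 13
|P_3P_4| = √((9)² + (-40)²) = √1681 = 41
|P_4P_5| = √((12)² + (9)²) = √225 = 15
|P_5P_6| = √((8)² + (-6)²) = √100 = 10
|P_6P_7| = √((0)² + (6)²) = √36 = 6
|P_7P_1| = √((-36)² + (48)²) = √3600 = 60
Perimeter = 13 + 13 + 41 + 15 + 10 + 6 + 60 = 158.

158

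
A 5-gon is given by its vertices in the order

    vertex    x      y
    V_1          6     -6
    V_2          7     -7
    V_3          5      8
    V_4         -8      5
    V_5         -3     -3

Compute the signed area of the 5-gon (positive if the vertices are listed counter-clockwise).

Σ = (0) + (91) + (89) + (39) + (36) = 255
Signed area = Σ/2 = 127.5 (positive ⇒ counter-clockwise traversal).

127.5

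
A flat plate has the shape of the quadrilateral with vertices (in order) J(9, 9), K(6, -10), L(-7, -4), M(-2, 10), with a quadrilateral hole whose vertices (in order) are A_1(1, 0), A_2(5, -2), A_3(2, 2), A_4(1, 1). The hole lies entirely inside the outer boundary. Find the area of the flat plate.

Outer boundary:
Apply Gauss's area formula: 2A = Σ (x_i·y_{i+1} − x_{i+1}·y_i), indices taken mod 4.
Σ = (-144) + (-94) + (-78) + (-108) = -424
Area = |Σ|/2 = 212.
Hole:
Σ = (-2) + (14) + (0) + (-1) = 11
Area = |Σ|/2 = 5.5.
Net area = 212 − 5.5 = 206.5.

206.5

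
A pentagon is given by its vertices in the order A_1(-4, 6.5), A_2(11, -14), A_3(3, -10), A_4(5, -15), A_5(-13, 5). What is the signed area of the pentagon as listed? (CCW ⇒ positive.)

Apply Gauss's area formula: 2A = Σ (x_i·y_{i+1} − x_{i+1}·y_i), indices taken mod 5.
A_1→A_2: (-4)(-14) − (11)(6.5) = -15.5
A_2→A_3: (11)(-10) − (3)(-14) = -68
A_3→A_4: (3)(-15) − (5)(-10) = 5
A_4→A_5: (5)(5) − (-13)(-15) = -170
A_5→A_1: (-13)(6.5) − (-4)(5) = -64.5
Σ = -313
Signed area = Σ/2 = -156.5 (negative ⇒ clockwise traversal).

-156.5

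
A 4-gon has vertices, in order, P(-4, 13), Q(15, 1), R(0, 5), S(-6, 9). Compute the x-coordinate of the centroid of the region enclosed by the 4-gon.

Apply the shoelace formula. First the cross-terms c_i = x_i·y_{i+1} − x_{i+1}·y_i:
  -199, 75, 30, -42  ⇒  2A = -136, A = -68.
Then Σ (x_i + x_{i+1})·c_i = -824, so x̄ = -824 / (6·(-68)) = 103/51.

103/51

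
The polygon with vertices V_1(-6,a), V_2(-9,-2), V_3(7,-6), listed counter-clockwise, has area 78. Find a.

Write out the shoelace sum; only the two edges meeting at V_1 involve a:
2·Area = [(7·a − (-6)·(-6)) + ((-6)·(-2) − (-9)·a)] + 68
       = 16·a + 44 = 156
⇒ a = 7.

7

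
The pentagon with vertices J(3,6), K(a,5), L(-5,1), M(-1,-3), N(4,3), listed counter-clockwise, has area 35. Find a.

The doubled signed area Σ (x_i y_{i+1} − x_{i+1} y_i) is linear in a.
With a=0 it equals 80; the coefficient of a is -5 (from the two edges through K).
So -5·a + 80 = 2·35 = 70 ⇒ a = 2.

2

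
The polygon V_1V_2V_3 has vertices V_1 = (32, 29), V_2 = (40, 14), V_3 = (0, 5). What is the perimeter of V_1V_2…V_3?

|V_1V_2| = √((8)² + (-15)²) = √289 = 17
|V_2V_3| = √((-40)² + (-9)²) = √1681 = 41
|V_3V_1| = √((32)² + (24)²) = √1600 = 40
Perimeter = 17 + 41 + 40 = 98.

98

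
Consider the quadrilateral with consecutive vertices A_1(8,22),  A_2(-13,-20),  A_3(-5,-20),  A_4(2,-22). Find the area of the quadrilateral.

Σ = (126) + (160) + (150) + (220) = 656
Area = |Σ|/2 = 328.

328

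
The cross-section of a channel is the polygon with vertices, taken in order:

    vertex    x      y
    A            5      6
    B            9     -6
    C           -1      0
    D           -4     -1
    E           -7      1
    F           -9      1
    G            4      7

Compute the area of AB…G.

Apply the surveyor's formula: 2A = Σ (x_i·y_{i+1} − x_{i+1}·y_i), indices taken mod 7.
Cross-terms: -84, -6, 1, -11, 2, -67, -11  ⇒  Σ = -176
Area = |Σ|/2 = 88.

88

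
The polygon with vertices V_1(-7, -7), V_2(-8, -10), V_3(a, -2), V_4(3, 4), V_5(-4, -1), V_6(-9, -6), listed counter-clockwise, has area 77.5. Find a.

5

The doubled signed area Σ (x_i y_{i+1} − x_{i+1} y_i) is linear in a.
With a=0 it equals 85; the coefficient of a is 14 (from the two edges through V_3).
So 14·a + 85 = 2·77.5 = 155 ⇒ a = 5.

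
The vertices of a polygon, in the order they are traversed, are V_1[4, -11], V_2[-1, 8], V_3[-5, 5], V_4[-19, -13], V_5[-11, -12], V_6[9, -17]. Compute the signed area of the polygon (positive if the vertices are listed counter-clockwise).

282.5

V_1→V_2: (4)(8) − (-1)(-11) = 21
V_2→V_3: (-1)(5) − (-5)(8) = 35
V_3→V_4: (-5)(-13) − (-19)(5) = 160
V_4→V_5: (-19)(-12) − (-11)(-13) = 85
V_5→V_6: (-11)(-17) − (9)(-12) = 295
V_6→V_1: (9)(-11) − (4)(-17) = -31
Σ = 565
Signed area = Σ/2 = 282.5 (positive ⇒ counter-clockwise traversal).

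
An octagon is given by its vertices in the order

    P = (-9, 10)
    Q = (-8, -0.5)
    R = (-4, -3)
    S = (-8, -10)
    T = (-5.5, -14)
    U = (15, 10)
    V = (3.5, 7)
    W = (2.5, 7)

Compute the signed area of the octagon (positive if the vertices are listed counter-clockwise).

249.75

Apply Gauss's area formula: 2A = Σ (x_i·y_{i+1} − x_{i+1}·y_i), indices taken mod 8.
Cross-terms: 84.5, 22, 16, 57, 155, 70, 7, 88  ⇒  Σ = 499.5
Signed area = Σ/2 = 249.75 (positive ⇒ counter-clockwise traversal).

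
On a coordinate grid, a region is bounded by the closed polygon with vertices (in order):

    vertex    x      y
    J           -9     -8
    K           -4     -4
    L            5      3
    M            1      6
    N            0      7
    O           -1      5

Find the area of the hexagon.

53

Σ = (4) + (8) + (27) + (7) + (7) + (53) = 106
Area = |Σ|/2 = 53.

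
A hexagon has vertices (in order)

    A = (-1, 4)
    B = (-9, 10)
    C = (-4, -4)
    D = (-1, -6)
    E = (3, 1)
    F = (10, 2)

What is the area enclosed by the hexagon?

Apply the shoelace formula: 2A = Σ (x_i·y_{i+1} − x_{i+1}·y_i), indices taken mod 6.
Σ = (26) + (76) + (20) + (17) + (-4) + (42) = 177
Area = |Σ|/2 = 88.5.

88.5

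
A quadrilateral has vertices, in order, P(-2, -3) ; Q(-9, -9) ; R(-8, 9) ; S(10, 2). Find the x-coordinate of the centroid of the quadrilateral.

Apply the surveyor's formula. First the cross-terms c_i = x_i·y_{i+1} − x_{i+1}·y_i:
  -9, -153, -106, -26  ⇒  2A = -294, A = -147.
Then Σ (x_i + x_{i+1})·c_i = 2280, so x̄ = 2280 / (6·(-147)) = -380/147.

-380/147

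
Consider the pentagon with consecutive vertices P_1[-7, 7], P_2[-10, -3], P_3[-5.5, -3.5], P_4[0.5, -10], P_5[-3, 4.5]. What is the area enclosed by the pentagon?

74.5

Cross-terms: 91, 18.5, 56.75, -27.75, 10.5  ⇒  Σ = 149
Area = |Σ|/2 = 74.5.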